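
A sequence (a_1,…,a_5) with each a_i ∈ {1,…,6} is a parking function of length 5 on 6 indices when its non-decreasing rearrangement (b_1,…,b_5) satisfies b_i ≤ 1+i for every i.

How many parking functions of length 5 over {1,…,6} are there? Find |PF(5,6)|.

|PF(5,6)| = (6+1−5)·(6+1)^{5−1} = 2×2401 = 4802 (Konheim–Weiss)
One tuple (6,2,1,4,4) → sorted (1,2,4,4,6): b_i ≤ 1+i ∀i, a PF.

4802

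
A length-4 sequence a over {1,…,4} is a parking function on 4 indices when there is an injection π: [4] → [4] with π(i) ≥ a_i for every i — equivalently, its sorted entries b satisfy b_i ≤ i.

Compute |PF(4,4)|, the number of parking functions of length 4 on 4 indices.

125

#PF = 1·5^3 = 1·125 = 125 (Pollak)
Check (1,4,3,1) → sorted (1,1,3,4): b_i ≤ i ∀i, a PF.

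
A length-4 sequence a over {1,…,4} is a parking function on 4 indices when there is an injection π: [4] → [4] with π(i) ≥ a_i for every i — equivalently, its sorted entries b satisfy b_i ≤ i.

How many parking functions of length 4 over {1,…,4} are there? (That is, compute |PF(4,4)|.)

125

Count = (4−4+1)·(4+1)^(4−1) = 1×125 = 125 (Pollak)
One tuple (3,1,1,1) → sorted (1,1,1,3): b_i ≤ i ∀i, a PF.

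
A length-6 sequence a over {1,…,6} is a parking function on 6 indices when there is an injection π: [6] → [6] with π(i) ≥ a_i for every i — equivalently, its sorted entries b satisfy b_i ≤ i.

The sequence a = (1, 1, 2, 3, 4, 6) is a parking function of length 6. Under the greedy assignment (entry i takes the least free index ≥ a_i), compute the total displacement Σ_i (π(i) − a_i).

4

Σπ(i) = 1+…+6 = 21; Σa = 1+1+2+3+4+6 = 17; disp = 21−17 = 4.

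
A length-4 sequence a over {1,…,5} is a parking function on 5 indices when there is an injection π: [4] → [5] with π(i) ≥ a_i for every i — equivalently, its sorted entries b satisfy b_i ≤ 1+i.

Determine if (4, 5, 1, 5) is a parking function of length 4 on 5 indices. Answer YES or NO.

Sorted: b = (1, 4, 5, 5).
  b_1=1 ≤ 2
  b_2=4 > 3
  fails at i=2 ⇒ NO

NO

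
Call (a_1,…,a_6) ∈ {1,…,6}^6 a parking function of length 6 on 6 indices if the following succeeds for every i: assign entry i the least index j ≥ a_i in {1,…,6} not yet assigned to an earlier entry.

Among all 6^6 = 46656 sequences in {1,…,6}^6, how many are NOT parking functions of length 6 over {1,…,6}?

#PF = (6+1−6)·(6+1)^{6−1} = 1·16807 = 16807 (Pollak)
E.g. (5,5,6,4,5,1) → sorted (1,4,5,5,5,6): b_2=4>2, not a PF.
Total 46656; non-PF = 46656−16807 = 29849

29849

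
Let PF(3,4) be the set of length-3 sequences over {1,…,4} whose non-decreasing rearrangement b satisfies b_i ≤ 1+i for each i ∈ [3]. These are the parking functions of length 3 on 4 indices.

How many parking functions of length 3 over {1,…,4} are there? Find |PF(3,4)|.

50

Count = (5−3)·5^(3−1) = 2 · 25 = 50 (Konheim–Weiss)
E.g. (2,3,2) → sorted (2,2,3): b_i ≤ 1+i ∀i, a PF.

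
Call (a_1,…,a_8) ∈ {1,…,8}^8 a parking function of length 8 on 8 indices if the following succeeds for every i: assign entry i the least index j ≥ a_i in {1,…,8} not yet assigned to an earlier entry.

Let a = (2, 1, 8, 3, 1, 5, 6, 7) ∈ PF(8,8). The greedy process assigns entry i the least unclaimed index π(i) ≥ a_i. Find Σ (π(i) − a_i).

3

Σπ = 8·9/2 = 36 (π permutes [8]); Σa = 2+1+8+3+1+5+6+7 = 33; disp = 36−33 = 3.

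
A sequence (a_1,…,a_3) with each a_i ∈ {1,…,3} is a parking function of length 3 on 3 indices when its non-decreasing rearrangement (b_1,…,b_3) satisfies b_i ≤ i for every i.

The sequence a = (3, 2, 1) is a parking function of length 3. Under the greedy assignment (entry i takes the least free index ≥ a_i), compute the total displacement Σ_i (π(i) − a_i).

Σπ = 6 ({1..3} each once); Σa = 3+2+1 = 6; disp = 6−6 = 0.

0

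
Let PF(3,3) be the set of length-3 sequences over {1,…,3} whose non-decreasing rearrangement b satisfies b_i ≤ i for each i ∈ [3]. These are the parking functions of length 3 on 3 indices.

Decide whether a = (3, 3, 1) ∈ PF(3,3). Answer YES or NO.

Sorted: b = (1, 3, 3).
  b_1=1 ≤ 1
  b_2=3 > 2
  fails at i=2 ⇒ NO

NO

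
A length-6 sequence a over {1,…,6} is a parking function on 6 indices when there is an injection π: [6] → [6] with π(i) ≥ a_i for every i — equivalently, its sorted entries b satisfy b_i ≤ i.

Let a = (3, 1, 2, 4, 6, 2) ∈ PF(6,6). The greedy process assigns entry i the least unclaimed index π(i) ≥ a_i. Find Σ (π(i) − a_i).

Σπ(i) = 1+…+6 = 21; Σa = 3+1+2+4+6+2 = 18; disp = 21−18 = 3.

3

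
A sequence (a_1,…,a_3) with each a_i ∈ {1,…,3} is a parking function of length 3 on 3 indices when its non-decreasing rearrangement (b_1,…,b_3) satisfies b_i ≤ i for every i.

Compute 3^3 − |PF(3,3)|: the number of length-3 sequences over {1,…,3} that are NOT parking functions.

#PF = (3+1−3)·(3+1)^{3−1} = 1·16 = 16 (Konheim–Weiss)
E.g. (3,1,3) → sorted (1,3,3): b_2=3>2, not a PF.
3^3 − 16 = 27 − 16 = 11

11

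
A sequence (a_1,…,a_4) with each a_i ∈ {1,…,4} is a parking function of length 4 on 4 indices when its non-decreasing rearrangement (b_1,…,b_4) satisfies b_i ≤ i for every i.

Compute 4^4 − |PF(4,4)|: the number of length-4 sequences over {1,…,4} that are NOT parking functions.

|PF| = 1·5^3 = 1·125 = 125 (Konheim–Weiss)
Example (4,3,4,4) → sorted (3,4,4,4): b_1=3>1, not a PF.
So 256 − 125 = 131 fail.

131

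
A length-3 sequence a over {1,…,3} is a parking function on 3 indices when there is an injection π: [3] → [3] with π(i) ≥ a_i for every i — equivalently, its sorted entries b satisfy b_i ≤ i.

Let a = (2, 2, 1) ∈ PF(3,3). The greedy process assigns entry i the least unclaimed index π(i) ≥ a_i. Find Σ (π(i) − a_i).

1

Σπ = 6 ({1..3} each once); Σa = 2+2+1 = 5; disp = 6−5 = 1.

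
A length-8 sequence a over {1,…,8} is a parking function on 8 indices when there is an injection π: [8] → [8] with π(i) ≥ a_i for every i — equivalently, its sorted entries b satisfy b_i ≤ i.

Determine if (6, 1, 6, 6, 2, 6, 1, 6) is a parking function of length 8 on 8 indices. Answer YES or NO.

NO

Rearranged: b = (1, 1, 2, 6, 6, 6, 6, 6).
  b_1=1 ≤ 1
  b_2=1 ≤ 2
  b_3=2 ≤ 3
  b_4=6 > 4
  fails at i=4 ⇒ NO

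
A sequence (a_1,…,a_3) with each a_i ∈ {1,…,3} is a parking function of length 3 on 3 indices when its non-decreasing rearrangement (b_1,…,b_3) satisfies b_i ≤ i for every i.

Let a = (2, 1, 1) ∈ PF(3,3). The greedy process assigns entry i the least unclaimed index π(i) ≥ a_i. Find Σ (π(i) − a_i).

Σπ = 3·4/2 = 6 (π permutes [3]); Σa = 2+1+1 = 4; disp = 6−4 = 2.

2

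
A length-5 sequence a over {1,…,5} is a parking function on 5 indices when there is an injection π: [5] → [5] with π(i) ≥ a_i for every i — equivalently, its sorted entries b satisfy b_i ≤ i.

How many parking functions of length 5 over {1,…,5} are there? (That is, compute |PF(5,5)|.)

1296

|PF(5,5)| = 1·6^4 = 1·1296 = 1296 (Pollak)
E.g. (1,4,3,1,2) → sorted (1,1,2,3,4): b_i ≤ i ∀i, a PF.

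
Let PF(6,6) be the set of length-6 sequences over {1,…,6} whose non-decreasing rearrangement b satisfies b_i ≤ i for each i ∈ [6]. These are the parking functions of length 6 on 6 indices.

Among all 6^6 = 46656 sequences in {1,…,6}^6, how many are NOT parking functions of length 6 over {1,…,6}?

Count = 1·7^5 = 1 · 16807 = 16807 [KW]
Example (6,5,6,3,3,3) → sorted (3,3,3,5,6,6): b_1=3>1, not a PF.
So 46656 − 16807 = 29849 fail.

29849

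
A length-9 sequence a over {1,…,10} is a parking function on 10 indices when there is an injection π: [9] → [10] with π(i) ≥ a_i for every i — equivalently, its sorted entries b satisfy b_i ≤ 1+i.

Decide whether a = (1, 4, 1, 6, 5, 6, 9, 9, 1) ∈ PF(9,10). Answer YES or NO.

YES

Rearranged: b = (1, 1, 1, 4, 5, 6, 6, 9, 9).
  b_1=1 ≤ 2
  b_2=1 ≤ 3
  b_3=1 ≤ 4
  b_4=4 ≤ 5
  b_5=5 ≤ 6
  b_6=6 ≤ 7
  b_7=6 ≤ 8
  b_8=9 ≤ 9
  b_9=9 ≤ 10
All bounds hold ⇒ YES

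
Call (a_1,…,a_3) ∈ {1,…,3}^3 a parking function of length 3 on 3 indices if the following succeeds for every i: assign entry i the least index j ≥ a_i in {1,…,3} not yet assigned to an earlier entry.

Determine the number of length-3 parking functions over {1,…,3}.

16

|PF(3,3)| = 1·4^2 = 1·16 = 16
Example (3,1,1) → sorted (1,1,3): b_i ≤ i ∀i, a PF.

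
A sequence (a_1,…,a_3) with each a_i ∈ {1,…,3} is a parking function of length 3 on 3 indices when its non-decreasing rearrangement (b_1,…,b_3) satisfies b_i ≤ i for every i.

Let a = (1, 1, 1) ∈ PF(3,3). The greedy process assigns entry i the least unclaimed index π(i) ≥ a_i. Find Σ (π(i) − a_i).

Σπ(i) = 1+…+3 = 6; Σa = 1+1+1 = 3; disp = 6−3 = 3.

3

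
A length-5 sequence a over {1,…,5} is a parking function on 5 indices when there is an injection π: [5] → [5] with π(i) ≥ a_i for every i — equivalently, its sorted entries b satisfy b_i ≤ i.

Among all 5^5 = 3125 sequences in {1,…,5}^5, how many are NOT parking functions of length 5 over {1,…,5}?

Count = (6−5)·6^(5−1) = 1·1296 = 1296 (Pollak)
E.g. (5,3,5,3,3) → sorted (3,3,3,5,5): b_1=3>1, not a PF.
5^5 − 1296 = 3125 − 1296 = 1829

1829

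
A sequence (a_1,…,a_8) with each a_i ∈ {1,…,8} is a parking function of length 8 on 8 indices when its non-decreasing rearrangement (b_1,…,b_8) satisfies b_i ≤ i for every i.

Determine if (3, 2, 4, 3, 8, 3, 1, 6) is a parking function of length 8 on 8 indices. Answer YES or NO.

YES

Order a: b = (1, 2, 3, 3, 3, 4, 6, 8).
  b_1=1 ≤ 1
  b_2=2 ≤ 2
  b_3=3 ≤ 3
  b_4=3 ≤ 4
  b_5=3 ≤ 5
  b_6=4 ≤ 6
  b_7=6 ≤ 7
  b_8=8 ≤ 8
All bounds hold ⇒ YES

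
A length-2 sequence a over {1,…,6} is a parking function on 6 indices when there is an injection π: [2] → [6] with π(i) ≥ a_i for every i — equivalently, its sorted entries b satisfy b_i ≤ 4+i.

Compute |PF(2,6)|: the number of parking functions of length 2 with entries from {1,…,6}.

|PF| = (6−2+1)·(6+1)^(2−1) = 5 · 7 = 35 (Konheim–Weiss)
Check (2,3) → sorted (2,3): b_i ≤ 4+i ∀i, a PF.

35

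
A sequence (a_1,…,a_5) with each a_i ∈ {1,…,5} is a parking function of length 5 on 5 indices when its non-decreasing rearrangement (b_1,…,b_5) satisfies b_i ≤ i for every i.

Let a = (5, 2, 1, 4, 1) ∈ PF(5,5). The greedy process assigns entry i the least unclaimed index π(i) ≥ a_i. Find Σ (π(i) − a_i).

2

Σπ = 5·6/2 = 15 (π permutes [5]); Σa = 5+2+1+4+1 = 13; disp = 15−13 = 2.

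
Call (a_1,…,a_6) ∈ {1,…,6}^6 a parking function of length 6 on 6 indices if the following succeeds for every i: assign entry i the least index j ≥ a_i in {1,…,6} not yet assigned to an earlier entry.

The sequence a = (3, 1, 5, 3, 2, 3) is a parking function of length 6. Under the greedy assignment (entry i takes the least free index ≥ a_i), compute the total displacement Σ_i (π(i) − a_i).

4

Σπ = 21 ({1..6} each once); Σa = 3+1+5+3+2+3 = 17; disp = 21−17 = 4.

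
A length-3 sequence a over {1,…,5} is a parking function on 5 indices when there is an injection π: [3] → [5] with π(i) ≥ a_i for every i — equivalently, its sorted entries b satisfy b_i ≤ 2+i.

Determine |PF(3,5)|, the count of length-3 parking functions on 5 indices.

108

|PF| = (6−3)·6^(3−1) = 3×36 = 108 (Konheim–Weiss)
Check (2,4,5) → sorted (2,4,5): b_i ≤ 2+i ∀i, a PF.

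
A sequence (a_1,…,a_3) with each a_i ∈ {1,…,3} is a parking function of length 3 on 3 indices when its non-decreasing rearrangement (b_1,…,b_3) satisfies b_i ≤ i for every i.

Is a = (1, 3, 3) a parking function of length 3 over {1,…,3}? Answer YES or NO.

NO

Sorted: b = (1, 3, 3).
  b_1=1 ≤ 1
  b_2=3 > 2
  fails at i=2 ⇒ NO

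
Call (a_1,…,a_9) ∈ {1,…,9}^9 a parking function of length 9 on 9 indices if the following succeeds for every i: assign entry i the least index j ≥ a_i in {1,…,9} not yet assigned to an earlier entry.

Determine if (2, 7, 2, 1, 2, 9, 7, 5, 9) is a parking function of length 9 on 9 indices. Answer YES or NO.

NO

Rearranged: b = (1, 2, 2, 2, 5, 7, 7, 9, 9).
  b_1=1 ≤ 1
  b_2=2 ≤ 2
  b_3=2 ≤ 3
  b_4=2 ≤ 4
  b_5=5 ≤ 5
  b_6=7 > 6
  fails at i=6 ⇒ NO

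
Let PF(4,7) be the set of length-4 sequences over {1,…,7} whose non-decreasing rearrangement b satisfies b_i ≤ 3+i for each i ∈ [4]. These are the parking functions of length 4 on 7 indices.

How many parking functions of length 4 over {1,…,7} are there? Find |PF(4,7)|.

|PF| = 4·8^3 = 4·512 = 2048
Example (5,1,3,1) → sorted (1,1,3,5): b_i ≤ 3+i ∀i, a PF.

2048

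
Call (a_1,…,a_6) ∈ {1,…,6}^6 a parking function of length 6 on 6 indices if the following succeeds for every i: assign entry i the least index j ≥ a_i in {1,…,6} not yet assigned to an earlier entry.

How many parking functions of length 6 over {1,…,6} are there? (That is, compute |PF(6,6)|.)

Count = (6−6+1)·(6+1)^(6−1) = 1 · 16807 = 16807 (Konheim–Weiss)
E.g. (4,4,1,2,4,3) → sorted (1,2,3,4,4,4): b_i ≤ i ∀i, a PF.

16807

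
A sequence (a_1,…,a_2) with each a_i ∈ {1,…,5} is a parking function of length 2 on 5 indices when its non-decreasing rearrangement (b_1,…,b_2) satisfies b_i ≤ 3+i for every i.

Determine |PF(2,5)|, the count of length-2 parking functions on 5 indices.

24

#PF = (5+1−2)·(5+1)^{2−1} = 4×6 = 24 (Pollak)
Example (5,4) → sorted (4,5): b_i ≤ 3+i ∀i, a PF.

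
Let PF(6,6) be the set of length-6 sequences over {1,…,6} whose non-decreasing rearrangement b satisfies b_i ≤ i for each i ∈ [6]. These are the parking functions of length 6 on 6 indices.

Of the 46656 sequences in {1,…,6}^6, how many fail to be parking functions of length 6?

29849

|PF| = 1·7^5 = 1·16807 = 16807
E.g. (4,6,2,1,6,3) → sorted (1,2,3,4,6,6): b_5=6>5, not a PF.
6^6 − 16807 = 46656 − 16807 = 29849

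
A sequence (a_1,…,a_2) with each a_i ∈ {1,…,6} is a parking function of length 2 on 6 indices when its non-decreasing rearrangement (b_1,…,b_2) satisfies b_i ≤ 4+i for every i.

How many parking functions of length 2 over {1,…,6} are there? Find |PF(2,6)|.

#PF = (6+1−2)·(6+1)^{2−1} = 5 · 7 = 35 [KW]
Example (5,3) → sorted (3,5): b_i ≤ 4+i ∀i, a PF.

35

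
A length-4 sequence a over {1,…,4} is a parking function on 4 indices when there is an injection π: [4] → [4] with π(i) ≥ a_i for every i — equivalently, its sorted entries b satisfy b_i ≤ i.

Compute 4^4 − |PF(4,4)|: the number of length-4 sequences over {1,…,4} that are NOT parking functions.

|PF(4,4)| = (4−4+1)·(4+1)^(4−1) = 1·125 = 125 (Konheim–Weiss)
Example (4,4,2,4) → sorted (2,4,4,4): b_1=2>1, not a PF.
So 256 − 125 = 131 fail.

131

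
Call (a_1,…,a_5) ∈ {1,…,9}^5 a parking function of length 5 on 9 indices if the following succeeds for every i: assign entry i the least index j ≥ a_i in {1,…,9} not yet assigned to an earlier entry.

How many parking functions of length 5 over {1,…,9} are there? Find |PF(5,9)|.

Count = 5·10^4 = 5 · 10000 = 50000 [KW]
Check (9,8,7,1,4) → sorted (1,4,7,8,9): b_i ≤ 4+i ∀i, a PF.

50000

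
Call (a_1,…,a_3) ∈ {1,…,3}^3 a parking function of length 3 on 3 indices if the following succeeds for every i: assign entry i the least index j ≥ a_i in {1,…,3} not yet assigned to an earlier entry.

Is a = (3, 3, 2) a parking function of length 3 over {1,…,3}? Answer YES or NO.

NO

Sorted: b = (2, 3, 3).
  b_1=2 > 1
  fails at i=1 ⇒ NO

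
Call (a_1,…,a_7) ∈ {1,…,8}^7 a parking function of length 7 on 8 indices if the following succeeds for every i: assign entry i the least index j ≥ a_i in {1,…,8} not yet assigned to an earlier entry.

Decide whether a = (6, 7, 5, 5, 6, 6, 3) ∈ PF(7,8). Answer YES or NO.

NO

Rearranged: b = (3, 5, 5, 6, 6, 6, 7).
  b_1=3 > 2
  fails at i=1 ⇒ NO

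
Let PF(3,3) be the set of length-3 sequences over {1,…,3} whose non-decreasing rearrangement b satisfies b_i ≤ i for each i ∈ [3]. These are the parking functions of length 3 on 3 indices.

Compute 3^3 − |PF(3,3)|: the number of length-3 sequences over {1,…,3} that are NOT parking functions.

11

|PF(3,3)| = (3+1−3)·(3+1)^{3−1} = 1 · 16 = 16
E.g. (2,2,3) → sorted (2,2,3): b_1=2>1, not a PF.
3^3 − 16 = 27 − 16 = 11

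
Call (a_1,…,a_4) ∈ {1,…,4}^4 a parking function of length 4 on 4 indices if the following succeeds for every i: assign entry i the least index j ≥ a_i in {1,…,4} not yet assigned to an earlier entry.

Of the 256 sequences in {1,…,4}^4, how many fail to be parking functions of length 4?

#PF = 1·5^3 = 1 · 125 = 125 [KW]
Example (3,4,3,2) → sorted (2,3,3,4): b_1=2>1, not a PF.
So 256 − 125 = 131 fail.

131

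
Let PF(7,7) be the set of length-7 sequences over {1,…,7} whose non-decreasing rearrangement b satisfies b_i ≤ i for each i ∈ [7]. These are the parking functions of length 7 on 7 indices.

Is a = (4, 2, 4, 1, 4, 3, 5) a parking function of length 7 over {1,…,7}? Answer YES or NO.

YES

Order a: b = (1, 2, 3, 4, 4, 4, 5).
  b_1=1 ≤ 1
  b_2=2 ≤ 2
  b_3=3 ≤ 3
  b_4=4 ≤ 4
  b_5=4 ≤ 5
  b_6=4 ≤ 6
  b_7=5 ≤ 7
All bounds hold ⇒ YES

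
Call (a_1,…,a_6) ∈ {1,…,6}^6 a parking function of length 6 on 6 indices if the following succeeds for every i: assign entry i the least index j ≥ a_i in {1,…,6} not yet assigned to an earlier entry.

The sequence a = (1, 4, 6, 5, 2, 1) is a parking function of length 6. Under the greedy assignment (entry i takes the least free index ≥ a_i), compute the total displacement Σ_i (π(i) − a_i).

2

Σπ(i) = 1+…+6 = 21; Σa = 1+4+6+5+2+1 = 19; disp = 21−19 = 2.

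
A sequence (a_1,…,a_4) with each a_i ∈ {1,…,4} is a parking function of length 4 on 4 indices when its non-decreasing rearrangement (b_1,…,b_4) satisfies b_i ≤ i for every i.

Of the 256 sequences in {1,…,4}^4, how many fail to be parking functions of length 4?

131

#PF = (4+1−4)·(4+1)^{4−1} = 1 · 125 = 125 (Konheim–Weiss)
E.g. (4,4,4,3) → sorted (3,4,4,4): b_1=3>1, not a PF.
4^4 − 125 = 256 − 125 = 131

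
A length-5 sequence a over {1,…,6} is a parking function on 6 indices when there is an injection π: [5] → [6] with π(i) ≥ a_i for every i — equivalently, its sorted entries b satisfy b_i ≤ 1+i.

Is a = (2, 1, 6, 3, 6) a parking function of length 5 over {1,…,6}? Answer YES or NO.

NO

Sorted: b = (1, 2, 3, 6, 6).
  b_1=1 ≤ 2
  b_2=2 ≤ 3
  b_3=3 ≤ 4
  b_4=6 > 5
  fails at i=4 ⇒ NO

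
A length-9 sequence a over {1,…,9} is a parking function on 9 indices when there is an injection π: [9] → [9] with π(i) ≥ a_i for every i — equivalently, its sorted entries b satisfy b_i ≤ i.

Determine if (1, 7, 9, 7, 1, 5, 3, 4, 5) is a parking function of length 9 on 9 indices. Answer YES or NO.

Sorted: b = (1, 1, 3, 4, 5, 5, 7, 7, 9).
  b_1=1 ≤ 1
  b_2=1 ≤ 2
  b_3=3 ≤ 3
  b_4=4 ≤ 4
  b_5=5 ≤ 5
  b_6=5 ≤ 6
  b_7=7 ≤ 7
  b_8=7 ≤ 8
  b_9=9 ≤ 9
All bounds hold ⇒ YES

YES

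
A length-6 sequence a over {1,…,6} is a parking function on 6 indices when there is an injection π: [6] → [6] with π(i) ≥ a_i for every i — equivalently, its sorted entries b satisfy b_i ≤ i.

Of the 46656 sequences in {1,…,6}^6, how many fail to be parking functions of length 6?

|PF(6,6)| = 1·7^5 = 1×16807 = 16807 (Pollak)
Example (3,4,6,5,6,6) → sorted (3,4,5,6,6,6): b_1=3>1, not a PF.
6^6 − 16807 = 46656 − 16807 = 29849

29849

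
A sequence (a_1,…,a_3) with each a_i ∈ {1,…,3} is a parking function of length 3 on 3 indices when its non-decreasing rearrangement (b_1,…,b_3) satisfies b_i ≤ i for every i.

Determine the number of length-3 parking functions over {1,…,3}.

Count = (3+1−3)·(3+1)^{3−1} = 1 · 16 = 16 [KW]
E.g. (1,2,2) → sorted (1,2,2): b_i ≤ i ∀i, a PF.

16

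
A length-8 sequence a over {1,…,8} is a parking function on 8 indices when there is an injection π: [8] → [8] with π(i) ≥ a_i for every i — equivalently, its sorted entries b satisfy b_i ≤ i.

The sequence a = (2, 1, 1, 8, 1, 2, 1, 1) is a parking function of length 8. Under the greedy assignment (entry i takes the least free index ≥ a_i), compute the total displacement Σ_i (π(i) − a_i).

Σπ(i) = 1+…+8 = 36; Σa = 2+1+1+8+1+2+1+1 = 17; disp = 36−17 = 19.

19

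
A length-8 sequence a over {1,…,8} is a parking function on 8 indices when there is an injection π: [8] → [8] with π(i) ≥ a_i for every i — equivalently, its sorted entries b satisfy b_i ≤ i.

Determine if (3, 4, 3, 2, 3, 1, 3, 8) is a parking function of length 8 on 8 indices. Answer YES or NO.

YES

Order a: b = (1, 2, 3, 3, 3, 3, 4, 8).
  b_1=1 ≤ 1
  b_2=2 ≤ 2
  b_3=3 ≤ 3
  b_4=3 ≤ 4
  b_5=3 ≤ 5
  b_6=3 ≤ 6
  b_7=4 ≤ 7
  b_8=8 ≤ 8
All bounds hold ⇒ YES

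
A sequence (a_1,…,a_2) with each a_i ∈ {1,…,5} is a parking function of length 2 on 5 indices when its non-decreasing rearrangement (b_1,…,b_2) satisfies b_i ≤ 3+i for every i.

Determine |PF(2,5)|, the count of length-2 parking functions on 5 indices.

|PF(2,5)| = 4·6^1 = 4×6 = 24 [KW]
E.g. (1,5) → sorted (1,5): b_i ≤ 3+i ∀i, a PF.

24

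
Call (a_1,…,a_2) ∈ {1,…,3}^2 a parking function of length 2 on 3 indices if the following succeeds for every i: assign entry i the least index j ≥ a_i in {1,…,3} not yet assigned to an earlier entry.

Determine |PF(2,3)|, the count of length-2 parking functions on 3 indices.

8

#PF = (3−2+1)·(3+1)^(2−1) = 2 · 4 = 8 (Pollak)
E.g. (1,2) → sorted (1,2): b_i ≤ 1+i ∀i, a PF.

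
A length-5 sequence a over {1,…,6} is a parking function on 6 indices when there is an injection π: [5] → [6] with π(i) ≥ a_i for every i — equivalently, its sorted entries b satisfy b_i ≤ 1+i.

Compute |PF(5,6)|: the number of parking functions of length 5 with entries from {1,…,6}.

4802

#PF = (6+1−5)·(6+1)^{5−1} = 2×2401 = 4802 (Konheim–Weiss)
Example (6,3,1,3,3) → sorted (1,3,3,3,6): b_i ≤ 1+i ∀i, a PF.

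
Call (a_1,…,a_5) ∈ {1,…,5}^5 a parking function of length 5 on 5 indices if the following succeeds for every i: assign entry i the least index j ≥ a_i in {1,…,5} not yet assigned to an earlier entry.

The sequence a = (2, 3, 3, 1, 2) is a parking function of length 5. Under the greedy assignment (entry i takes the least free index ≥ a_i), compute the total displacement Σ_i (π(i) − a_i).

Σπ(i) = 1+…+5 = 15; Σa = 2+3+3+1+2 = 11; disp = 15−11 = 4.

4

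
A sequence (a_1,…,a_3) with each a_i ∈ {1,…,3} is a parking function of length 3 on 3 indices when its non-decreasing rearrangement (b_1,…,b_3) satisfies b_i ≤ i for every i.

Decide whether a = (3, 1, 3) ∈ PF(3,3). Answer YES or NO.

NO

Sorted: b = (1, 3, 3).
  b_1=1 ≤ 1
  b_2=3 > 2
  fails at i=2 ⇒ NO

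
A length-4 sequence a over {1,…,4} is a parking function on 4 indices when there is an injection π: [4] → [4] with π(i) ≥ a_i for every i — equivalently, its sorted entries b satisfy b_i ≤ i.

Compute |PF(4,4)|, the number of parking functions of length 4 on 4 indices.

|PF| = (4+1−4)·(4+1)^{4−1} = 1 · 125 = 125 (Konheim–Weiss)
Example (2,3,4,1) → sorted (1,2,3,4): b_i ≤ i ∀i, a PF.

125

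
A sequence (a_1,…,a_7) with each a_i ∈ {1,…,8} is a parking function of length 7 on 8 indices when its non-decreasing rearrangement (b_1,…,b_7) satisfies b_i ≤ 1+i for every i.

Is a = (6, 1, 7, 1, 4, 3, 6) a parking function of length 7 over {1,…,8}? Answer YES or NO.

Order a: b = (1, 1, 3, 4, 6, 6, 7).
  b_1=1 ≤ 2
  b_2=1 ≤ 3
  b_3=3 ≤ 4
  b_4=4 ≤ 5
  b_5=6 ≤ 6
  b_6=6 ≤ 7
  b_7=7 ≤ 8
All bounds hold ⇒ YES

YES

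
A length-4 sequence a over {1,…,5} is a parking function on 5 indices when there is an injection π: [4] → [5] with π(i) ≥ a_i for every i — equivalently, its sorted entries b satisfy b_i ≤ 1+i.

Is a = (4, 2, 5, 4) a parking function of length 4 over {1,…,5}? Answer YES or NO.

NO

Rearranged: b = (2, 4, 4, 5).
  b_1=2 ≤ 2
  b_2=4 > 3
  fails at i=2 ⇒ NO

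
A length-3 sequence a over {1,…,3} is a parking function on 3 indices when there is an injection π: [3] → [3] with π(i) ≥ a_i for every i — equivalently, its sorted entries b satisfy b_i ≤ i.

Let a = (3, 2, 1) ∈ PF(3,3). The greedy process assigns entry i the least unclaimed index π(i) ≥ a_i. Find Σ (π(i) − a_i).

0

Σπ(i) = 1+…+3 = 6; Σa = 3+2+1 = 6; disp = 6−6 = 0.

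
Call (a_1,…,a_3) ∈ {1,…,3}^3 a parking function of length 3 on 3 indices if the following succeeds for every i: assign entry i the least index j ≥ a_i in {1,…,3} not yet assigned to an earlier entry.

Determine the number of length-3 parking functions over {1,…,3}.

|PF| = (3+1−3)·(3+1)^{3−1} = 1·16 = 16 (Konheim–Weiss)
E.g. (2,3,1) → sorted (1,2,3): b_i ≤ i ∀i, a PF.

16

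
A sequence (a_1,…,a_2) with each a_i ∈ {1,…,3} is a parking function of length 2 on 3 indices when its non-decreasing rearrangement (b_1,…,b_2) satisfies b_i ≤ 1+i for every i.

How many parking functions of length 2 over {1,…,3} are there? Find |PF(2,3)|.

|PF| = (3+1−2)·(3+1)^{2−1} = 2·4 = 8
Example (3,2) → sorted (2,3): b_i ≤ 1+i ∀i, a PF.

8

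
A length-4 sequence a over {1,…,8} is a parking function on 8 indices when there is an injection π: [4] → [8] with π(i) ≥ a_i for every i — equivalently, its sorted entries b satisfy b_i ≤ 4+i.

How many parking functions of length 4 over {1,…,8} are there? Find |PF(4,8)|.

Count = 5·9^3 = 5 · 729 = 3645 (Konheim–Weiss)
Example (5,4,6,7) → sorted (4,5,6,7): b_i ≤ 4+i ∀i, a PF.

3645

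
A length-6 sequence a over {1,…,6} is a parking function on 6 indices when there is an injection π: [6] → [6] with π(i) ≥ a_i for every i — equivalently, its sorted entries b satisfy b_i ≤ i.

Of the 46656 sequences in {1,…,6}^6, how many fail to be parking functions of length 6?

29849

#PF = (7−6)·7^(6−1) = 1 · 16807 = 16807 (Konheim–Weiss)
Example (5,4,6,6,6,2) → sorted (2,4,5,6,6,6): b_1=2>1, not a PF.
So 46656 − 16807 = 29849 fail.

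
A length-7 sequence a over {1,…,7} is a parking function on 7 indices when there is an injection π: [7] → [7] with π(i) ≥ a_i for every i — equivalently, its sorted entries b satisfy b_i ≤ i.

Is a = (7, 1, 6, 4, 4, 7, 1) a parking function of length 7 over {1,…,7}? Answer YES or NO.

Order a: b = (1, 1, 4, 4, 6, 7, 7).
  b_1=1 ≤ 1
  b_2=1 ≤ 2
  b_3=4 > 3
  fails at i=3 ⇒ NO

NO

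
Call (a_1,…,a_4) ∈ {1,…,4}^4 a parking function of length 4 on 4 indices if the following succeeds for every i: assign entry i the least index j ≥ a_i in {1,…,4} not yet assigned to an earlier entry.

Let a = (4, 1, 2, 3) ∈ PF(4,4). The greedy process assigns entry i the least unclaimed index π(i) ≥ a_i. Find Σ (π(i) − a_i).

Σπ(i) = 1+…+4 = 10; Σa = 4+1+2+3 = 10; disp = 10−10 = 0.

0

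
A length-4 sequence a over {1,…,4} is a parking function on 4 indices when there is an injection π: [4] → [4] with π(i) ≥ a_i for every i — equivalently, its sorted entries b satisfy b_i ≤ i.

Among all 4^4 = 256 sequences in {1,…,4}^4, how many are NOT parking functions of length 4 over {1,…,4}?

131

|PF(4,4)| = 1·5^3 = 1×125 = 125
E.g. (4,3,3,2) → sorted (2,3,3,4): b_1=2>1, not a PF.
So 256 − 125 = 131 fail.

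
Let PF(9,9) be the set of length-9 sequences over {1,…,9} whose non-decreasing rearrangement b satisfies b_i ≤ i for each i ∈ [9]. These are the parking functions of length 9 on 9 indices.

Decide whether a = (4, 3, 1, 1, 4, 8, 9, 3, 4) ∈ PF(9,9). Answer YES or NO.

Rearranged: b = (1, 1, 3, 3, 4, 4, 4, 8, 9).
  b_1=1 ≤ 1
  b_2=1 ≤ 2
  b_3=3 ≤ 3
  b_4=3 ≤ 4
  b_5=4 ≤ 5
  b_6=4 ≤ 6
  b_7=4 ≤ 7
  b_8=8 ≤ 8
  b_9=9 ≤ 9
All bounds hold ⇒ YES

YES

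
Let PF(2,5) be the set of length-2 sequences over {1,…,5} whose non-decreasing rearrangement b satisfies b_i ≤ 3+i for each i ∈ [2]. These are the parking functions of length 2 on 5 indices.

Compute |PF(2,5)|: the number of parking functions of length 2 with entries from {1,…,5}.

|PF| = (6−2)·6^(2−1) = 4·6 = 24 (Pollak)
Check (3,3) → sorted (3,3): b_i ≤ 3+i ∀i, a PF.

24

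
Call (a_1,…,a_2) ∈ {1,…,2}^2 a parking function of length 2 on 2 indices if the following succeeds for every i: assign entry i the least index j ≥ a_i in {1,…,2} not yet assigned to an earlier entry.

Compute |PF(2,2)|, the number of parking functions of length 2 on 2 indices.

#PF = (2−2+1)·(2+1)^(2−1) = 1×3 = 3 (Pollak)
Check (2,1) → sorted (1,2): b_i ≤ i ∀i, a PF.

3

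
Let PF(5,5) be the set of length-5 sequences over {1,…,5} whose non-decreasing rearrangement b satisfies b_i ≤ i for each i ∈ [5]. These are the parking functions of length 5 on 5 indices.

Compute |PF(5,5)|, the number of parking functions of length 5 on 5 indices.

#PF = (6−5)·6^(5−1) = 1×1296 = 1296 (Konheim–Weiss)
One tuple (2,1,4,5,1) → sorted (1,1,2,4,5): b_i ≤ i ∀i, a PF.

1296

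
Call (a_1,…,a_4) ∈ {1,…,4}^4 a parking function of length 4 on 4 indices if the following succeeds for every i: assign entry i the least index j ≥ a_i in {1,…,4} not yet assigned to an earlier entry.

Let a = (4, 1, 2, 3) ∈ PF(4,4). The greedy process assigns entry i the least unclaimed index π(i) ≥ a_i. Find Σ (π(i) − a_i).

Σπ(i) = 1+…+4 = 10; Σa = 4+1+2+3 = 10; disp = 10−10 = 0.

0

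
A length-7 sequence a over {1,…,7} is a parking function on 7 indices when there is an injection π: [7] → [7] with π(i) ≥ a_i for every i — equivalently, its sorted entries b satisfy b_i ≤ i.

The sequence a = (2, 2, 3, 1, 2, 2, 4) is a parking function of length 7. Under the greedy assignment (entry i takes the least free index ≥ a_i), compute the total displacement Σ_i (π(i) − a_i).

Σπ = 7·8/2 = 28 (π permutes [7]); Σa = 2+2+3+1+2+2+4 = 16; disp = 28−16 = 12.

12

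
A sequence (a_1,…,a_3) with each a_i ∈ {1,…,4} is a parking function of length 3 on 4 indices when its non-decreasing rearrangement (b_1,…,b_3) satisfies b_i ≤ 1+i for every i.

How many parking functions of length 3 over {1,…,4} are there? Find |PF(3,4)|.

|PF| = 2·5^2 = 2·25 = 50 (Pollak)
One tuple (3,4,1) → sorted (1,3,4): b_i ≤ 1+i ∀i, a PF.

50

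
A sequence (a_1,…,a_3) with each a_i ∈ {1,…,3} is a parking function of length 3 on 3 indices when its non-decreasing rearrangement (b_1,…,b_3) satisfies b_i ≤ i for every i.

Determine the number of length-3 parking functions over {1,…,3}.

|PF(3,3)| = (4−3)·4^(3−1) = 1 · 16 = 16 (Pollak)
Example (2,1,2) → sorted (1,2,2): b_i ≤ i ∀i, a PF.

16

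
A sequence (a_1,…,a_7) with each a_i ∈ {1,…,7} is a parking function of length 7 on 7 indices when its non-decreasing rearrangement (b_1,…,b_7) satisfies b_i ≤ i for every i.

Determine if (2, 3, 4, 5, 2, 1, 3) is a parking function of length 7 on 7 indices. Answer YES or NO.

Rearranged: b = (1, 2, 2, 3, 3, 4, 5).
  b_1=1 ≤ 1
  b_2=2 ≤ 2
  b_3=2 ≤ 3
  b_4=3 ≤ 4
  b_5=3 ≤ 5
  b_6=4 ≤ 6
  b_7=5 ≤ 7
All bounds hold ⇒ YES

YES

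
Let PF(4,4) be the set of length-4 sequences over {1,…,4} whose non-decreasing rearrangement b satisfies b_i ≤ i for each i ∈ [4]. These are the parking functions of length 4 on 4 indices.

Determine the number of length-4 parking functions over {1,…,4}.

125

Count = 1·5^3 = 1 · 125 = 125 [KW]
Check (1,3,2,2) → sorted (1,2,2,3): b_i ≤ i ∀i, a PF.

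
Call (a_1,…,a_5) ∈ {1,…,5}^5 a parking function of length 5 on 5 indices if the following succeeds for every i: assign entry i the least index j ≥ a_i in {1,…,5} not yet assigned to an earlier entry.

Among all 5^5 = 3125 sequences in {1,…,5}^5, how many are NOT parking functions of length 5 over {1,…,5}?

1829

Count = (6−5)·6^(5−1) = 1×1296 = 1296
Example (3,4,2,5,5) → sorted (2,3,4,5,5): b_1=2>1, not a PF.
Total 3125; non-PF = 3125−1296 = 1829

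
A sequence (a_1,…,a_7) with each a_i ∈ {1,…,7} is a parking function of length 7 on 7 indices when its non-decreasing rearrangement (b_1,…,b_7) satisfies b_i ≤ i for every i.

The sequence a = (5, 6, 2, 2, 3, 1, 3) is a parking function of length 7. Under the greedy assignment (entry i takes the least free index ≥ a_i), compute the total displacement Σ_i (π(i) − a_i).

Σπ = 28 ({1..7} each once); Σa = 5+6+2+2+3+1+3 = 22; disp = 28−22 = 6.

6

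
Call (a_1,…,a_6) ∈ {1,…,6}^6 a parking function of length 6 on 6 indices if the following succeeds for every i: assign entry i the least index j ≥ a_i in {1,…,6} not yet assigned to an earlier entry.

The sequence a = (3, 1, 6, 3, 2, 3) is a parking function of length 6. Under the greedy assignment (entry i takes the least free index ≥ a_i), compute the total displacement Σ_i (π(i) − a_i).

Σπ(i) = 1+…+6 = 21; Σa = 3+1+6+3+2+3 = 18; disp = 21−18 = 3.

3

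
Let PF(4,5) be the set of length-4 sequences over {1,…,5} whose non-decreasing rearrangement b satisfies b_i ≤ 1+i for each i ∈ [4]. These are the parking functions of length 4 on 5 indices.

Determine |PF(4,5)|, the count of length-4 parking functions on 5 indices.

#PF = (5+1−4)·(5+1)^{4−1} = 2 · 216 = 432 (Pollak)
Example (2,1,5,3) → sorted (1,2,3,5): b_i ≤ 1+i ∀i, a PF.

432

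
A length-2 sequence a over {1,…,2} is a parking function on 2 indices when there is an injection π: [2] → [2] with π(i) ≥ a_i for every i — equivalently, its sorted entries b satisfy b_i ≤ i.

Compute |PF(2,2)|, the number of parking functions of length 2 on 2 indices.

3

|PF| = (2+1−2)·(2+1)^{2−1} = 1 · 3 = 3
Check (1,1) → sorted (1,1): b_i ≤ i ∀i, a PF.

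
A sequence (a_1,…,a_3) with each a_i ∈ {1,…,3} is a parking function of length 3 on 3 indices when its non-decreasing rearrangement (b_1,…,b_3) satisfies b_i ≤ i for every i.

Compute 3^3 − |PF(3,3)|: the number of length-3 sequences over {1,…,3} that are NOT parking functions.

|PF| = (3+1−3)·(3+1)^{3−1} = 1 · 16 = 16 [KW]
Example (1,3,3) → sorted (1,3,3): b_2=3>2, not a PF.
Total 27; non-PF = 27−16 = 11

11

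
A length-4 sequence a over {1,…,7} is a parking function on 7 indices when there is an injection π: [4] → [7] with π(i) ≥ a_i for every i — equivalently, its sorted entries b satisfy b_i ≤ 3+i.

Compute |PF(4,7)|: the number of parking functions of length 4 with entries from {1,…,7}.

2048

|PF(4,7)| = (8−4)·8^(4−1) = 4·512 = 2048
Check (3,2,3,3) → sorted (2,3,3,3): b_i ≤ 3+i ∀i, a PF.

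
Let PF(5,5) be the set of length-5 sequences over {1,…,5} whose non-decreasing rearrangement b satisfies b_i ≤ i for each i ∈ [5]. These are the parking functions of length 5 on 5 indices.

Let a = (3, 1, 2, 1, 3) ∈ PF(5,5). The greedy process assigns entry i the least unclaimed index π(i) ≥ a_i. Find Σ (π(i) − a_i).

Σπ = 5·6/2 = 15 (π permutes [5]); Σa = 3+1+2+1+3 = 10; disp = 15−10 = 5.

5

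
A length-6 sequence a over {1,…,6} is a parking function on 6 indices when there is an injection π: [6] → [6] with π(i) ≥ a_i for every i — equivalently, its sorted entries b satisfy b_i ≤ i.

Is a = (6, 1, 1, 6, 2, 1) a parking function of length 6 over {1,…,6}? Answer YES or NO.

NO

Rearranged: b = (1, 1, 1, 2, 6, 6).
  b_1=1 ≤ 1
  b_2=1 ≤ 2
  b_3=1 ≤ 3
  b_4=2 ≤ 4
  b_5=6 > 5
  fails at i=5 ⇒ NO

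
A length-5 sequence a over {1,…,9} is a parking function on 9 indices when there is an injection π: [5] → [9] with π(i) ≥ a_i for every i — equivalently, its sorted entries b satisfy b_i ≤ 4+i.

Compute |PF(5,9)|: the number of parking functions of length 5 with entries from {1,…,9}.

50000

|PF(5,9)| = (9−5+1)·(9+1)^(5−1) = 5×10000 = 50000
E.g. (5,7,4,9,3) → sorted (3,4,5,7,9): b_i ≤ 4+i ∀i, a PF.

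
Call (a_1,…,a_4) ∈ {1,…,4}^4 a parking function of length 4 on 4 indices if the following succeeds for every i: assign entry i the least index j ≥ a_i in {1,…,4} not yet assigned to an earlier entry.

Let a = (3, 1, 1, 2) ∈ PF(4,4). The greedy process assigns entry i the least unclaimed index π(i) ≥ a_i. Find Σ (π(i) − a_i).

3

Σπ = 10 ({1..4} each once); Σa = 3+1+1+2 = 7; disp = 10−7 = 3.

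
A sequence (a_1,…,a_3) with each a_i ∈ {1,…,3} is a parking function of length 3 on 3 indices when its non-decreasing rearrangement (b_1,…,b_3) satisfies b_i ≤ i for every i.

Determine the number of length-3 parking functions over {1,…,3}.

|PF| = 1·4^2 = 1 · 16 = 16 (Pollak)
Check (2,1,2) → sorted (1,2,2): b_i ≤ i ∀i, a PF.

16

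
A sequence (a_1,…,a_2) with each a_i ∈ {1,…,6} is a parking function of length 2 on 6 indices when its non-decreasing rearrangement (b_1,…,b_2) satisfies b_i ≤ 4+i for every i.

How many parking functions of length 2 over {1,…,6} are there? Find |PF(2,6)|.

|PF| = (7−2)·7^(2−1) = 5·7 = 35
Check (1,1) → sorted (1,1): b_i ≤ 4+i ∀i, a PF.

35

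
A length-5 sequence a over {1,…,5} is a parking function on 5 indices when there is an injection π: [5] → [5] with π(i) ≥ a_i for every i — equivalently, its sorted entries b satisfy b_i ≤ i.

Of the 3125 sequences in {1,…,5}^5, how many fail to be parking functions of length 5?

1829

Count = 1·6^4 = 1·1296 = 1296 (Konheim–Weiss)
Example (3,4,2,4,4) → sorted (2,3,4,4,4): b_1=2>1, not a PF.
5^5 − 1296 = 3125 − 1296 = 1829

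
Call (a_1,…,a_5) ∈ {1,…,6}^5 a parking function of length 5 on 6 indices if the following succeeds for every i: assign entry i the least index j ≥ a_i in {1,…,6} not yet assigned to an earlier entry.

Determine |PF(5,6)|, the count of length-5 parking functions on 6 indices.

#PF = (6−5+1)·(6+1)^(5−1) = 2 · 2401 = 4802 [KW]
Check (5,1,3,1,4) → sorted (1,1,3,4,5): b_i ≤ 1+i ∀i, a PF.

4802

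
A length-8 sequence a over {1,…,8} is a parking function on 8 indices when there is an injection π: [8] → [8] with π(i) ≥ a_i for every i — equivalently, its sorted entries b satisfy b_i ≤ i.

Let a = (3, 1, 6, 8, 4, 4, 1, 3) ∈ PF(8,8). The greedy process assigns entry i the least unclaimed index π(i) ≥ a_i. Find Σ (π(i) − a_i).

6

Σπ = 8·9/2 = 36 (π permutes [8]); Σa = 3+1+6+8+4+4+1+3 = 30; disp = 36−30 = 6.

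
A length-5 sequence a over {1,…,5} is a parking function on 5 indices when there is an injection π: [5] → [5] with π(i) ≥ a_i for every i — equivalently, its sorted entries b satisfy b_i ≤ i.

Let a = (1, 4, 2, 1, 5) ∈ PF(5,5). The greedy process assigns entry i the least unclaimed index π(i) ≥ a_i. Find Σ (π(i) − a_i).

2

Σπ = 15 ({1..5} each once); Σa = 1+4+2+1+5 = 13; disp = 15−13 = 2.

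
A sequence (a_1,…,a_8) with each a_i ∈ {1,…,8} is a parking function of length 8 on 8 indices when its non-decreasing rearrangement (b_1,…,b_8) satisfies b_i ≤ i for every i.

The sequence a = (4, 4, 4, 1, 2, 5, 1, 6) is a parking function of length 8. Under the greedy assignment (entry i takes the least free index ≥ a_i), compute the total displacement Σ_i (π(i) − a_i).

9

Σπ(i) = 1+…+8 = 36; Σa = 4+4+4+1+2+5+1+6 = 27; disp = 36−27 = 9.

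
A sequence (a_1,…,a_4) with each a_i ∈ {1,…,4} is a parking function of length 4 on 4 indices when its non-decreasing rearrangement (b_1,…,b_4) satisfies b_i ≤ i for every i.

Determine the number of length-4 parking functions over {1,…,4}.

|PF| = 1·5^3 = 1·125 = 125 [KW]
Example (2,3,1,2) → sorted (1,2,2,3): b_i ≤ i ∀i, a PF.

125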